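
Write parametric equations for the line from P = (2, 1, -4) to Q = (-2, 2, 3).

Direction vector d = Q - P = (-2 - 2, 2 - 1, 3 + 4) = (-4, 1, 7)
Parametric form r = P + t·d:
x = 2 - 4t, y = 1 + t, z = -4 + 7t

x = 2 - 4t, y = 1 + t, z = -4 + 7t


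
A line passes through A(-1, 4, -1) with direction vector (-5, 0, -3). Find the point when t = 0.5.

P(t) = A + t·d
  = (-1 + (-5)·0.5, 4 + 0·0.5, -1 + (-3)·0.5)
  = (-1 - 2.5, 4 + 0, -1 - 1.5)
  = (-3.5, 4, -2.5)

(-3.5, 4, -2.5)


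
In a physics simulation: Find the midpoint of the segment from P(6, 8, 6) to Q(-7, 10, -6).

M = ((x₁+x₂)/2, (y₁+y₂)/2, (z₁+z₂)/2)
  = ((6 - 7)/2, (8 + 10)/2, (6 - 6)/2)
  = (-1/2, 18/2, 0/2)
  = (-0.5, 9, 0)

(-0.5, 9, 0)


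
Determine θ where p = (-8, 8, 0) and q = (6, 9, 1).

p·q = (-8)·6 + 8·9 + 0·1 = -48 + 72 + 0 = 24
|p| = √((-8)² + 8² + 0²) = √128 ≈ 11.31
|q| = √(6² + 9² + 1²) = √118 ≈ 10.86
cos θ = (p·q)/(|p||q|) = 24/(11.31·10.86) ≈ 0.1953
θ = arccos(0.1953) ≈ 78.74°

78.74°


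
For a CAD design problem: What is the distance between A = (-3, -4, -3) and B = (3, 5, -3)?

d = √[(x₂-x₁)² + (y₂-y₁)² + (z₂-z₁)²]
  = √[6² + 9² + 0²]
  = √[36 + 81 + 0]
  = √117
  ≈ 10.82

10.82


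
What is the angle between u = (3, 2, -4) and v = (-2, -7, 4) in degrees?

u·v = 3·(-2) + 2·(-7) + (-4)·4 = -6 - 14 - 16 = -36
|u| = √(3² + 2² + (-4)²) = √29 ≈ 5.385
|v| = √((-2)² + (-7)² + 4²) = √69 ≈ 8.307
cos θ = (u·v)/(|u||v|) = -36/(5.385·8.307) ≈ -0.8048
θ = arccos(-0.8048) ≈ 143.6°

143.6°


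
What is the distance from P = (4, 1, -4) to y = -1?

distance = |a·x₀ + b·y₀ + c·z₀ - d| / √(a² + b² + c²)
  = |0·4 + 1·1 + 0·(-4) - (-1)| / √(0² + 1² + 0²)
  = |0 + 1 + 0 + 1| / √(0 + 1 + 0)
  = |2| / √1
  = 2 / 1
  ≈ 2

2


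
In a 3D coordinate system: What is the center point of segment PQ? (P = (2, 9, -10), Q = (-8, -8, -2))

M = ((x₁+x₂)/2, (y₁+y₂)/2, (z₁+z₂)/2)
  = ((2 - 8)/2, (9 - 8)/2, (-10 - 2)/2)
  = (-6/2, 1/2, -12/2)
  = (-3, 0.5, -6)

(-3, 0.5, -6)


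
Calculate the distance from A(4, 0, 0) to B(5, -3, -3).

d = √[(x₂-x₁)² + (y₂-y₁)² + (z₂-z₁)²]
  = √[1² + (-3)² + (-3)²]
  = √[1 + 9 + 9]
  = √19
  ≈ 4.359

4.359


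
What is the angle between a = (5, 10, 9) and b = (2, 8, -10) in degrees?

a·b = 5·2 + 10·8 + 9·(-10) = 10 + 80 - 90 = 0
|a| = √(5² + 10² + 9²) = √206 ≈ 14.35
|b| = √(2² + 8² + (-10)²) = √168 ≈ 12.96
cos θ = (a·b)/(|a||b|) = 0/(14.35·12.96) ≈ 0
θ = arccos(0) ≈ 90°

90°


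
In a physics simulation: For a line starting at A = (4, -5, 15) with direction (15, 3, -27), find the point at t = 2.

P(t) = A + t·d
  = (4 + 15·2, -5 + 3·2, 15 + (-27)·2)
  = (4 + 30, -5 + 6, 15 - 54)
  = (34, 1, -39)

(34, 1, -39)


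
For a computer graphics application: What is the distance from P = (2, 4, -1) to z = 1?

distance = |a·x₀ + b·y₀ + c·z₀ - d| / √(a² + b² + c²)
  = |0·2 + 0·4 + 1·(-1) - 1| / √(0² + 0² + 1²)
  = |0 + 0 - 1 - 1| / √(0 + 0 + 1)
  = |-2| / √1
  = 2 / 1
  ≈ 2

2


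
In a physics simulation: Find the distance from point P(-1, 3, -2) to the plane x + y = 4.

distance = |a·x₀ + b·y₀ + c·z₀ - d| / √(a² + b² + c²)
  = |1·(-1) + 1·3 + 0·(-2) - 4| / √(1² + 1² + 0²)
  = |-1 + 3 + 0 - 4| / √(1 + 1 + 0)
  = |-2| / √2
  = 2 / 1.414
  ≈ 1.414

1.414


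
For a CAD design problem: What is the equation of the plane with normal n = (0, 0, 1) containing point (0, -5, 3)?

The plane through P with normal n = (a, b, c) satisfies n·(r - P) = 0,
i.e. ax + by + cz = a·x₀ + b·y₀ + c·z₀.
d = 0·0 + 0·(-5) + 1·3
  = 0 + 0 + 3
  = 3
Equation: z = 3

z = 3


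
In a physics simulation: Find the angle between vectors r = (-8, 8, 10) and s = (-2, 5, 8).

r·s = (-8)·(-2) + 8·5 + 10·8 = 16 + 40 + 80 = 136
|r| = √((-8)² + 8² + 10²) = √228 ≈ 15.1
|s| = √((-2)² + 5² + 8²) = √93 ≈ 9.644
cos θ = (r·s)/(|r||s|) = 136/(15.1·9.644) ≈ 0.934
θ = arccos(0.934) ≈ 20.94°

20.94°


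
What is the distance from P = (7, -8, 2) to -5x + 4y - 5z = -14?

distance = |a·x₀ + b·y₀ + c·z₀ - d| / √(a² + b² + c²)
  = |(-5)·7 + 4·(-8) + (-5)·2 - (-14)| / √((-5)² + 4² + (-5)²)
  = |-35 - 32 - 10 + 14| / √(25 + 16 + 25)
  = |-63| / √66
  = 63 / 8.124
  ≈ 7.755

7.755


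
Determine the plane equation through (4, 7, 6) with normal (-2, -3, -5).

The plane through P with normal n = (a, b, c) satisfies n·(r - P) = 0,
i.e. ax + by + cz = a·x₀ + b·y₀ + c·z₀.
d = (-2)·4 + (-3)·7 + (-5)·6
  = -8 - 21 - 30
  = -59
Equation: -2x - 3y - 5z = -59

-2x - 3y - 5z = -59


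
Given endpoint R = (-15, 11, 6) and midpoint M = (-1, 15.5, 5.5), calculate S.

S = 2M - R
  = (2·(-1) - (-15), 2·15.5 - 11, 2·5.5 - 6)
  = (-2 + 15, 31 - 11, 11 - 6)
  = (13, 20, 5)

(13, 20, 5)


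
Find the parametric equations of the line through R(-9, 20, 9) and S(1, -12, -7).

Direction vector d = S - R = (1 + 9, -12 - 20, -7 - 9) = (10, -32, -16)
Parametric form r = R + t·d:
x = -9 + 10t, y = 20 - 32t, z = 9 - 16t

x = -9 + 10t, y = 20 - 32t, z = 9 - 16t


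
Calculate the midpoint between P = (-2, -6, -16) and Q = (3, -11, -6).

M = ((x₁+x₂)/2, (y₁+y₂)/2, (z₁+z₂)/2)
  = ((-2 + 3)/2, (-6 - 11)/2, (-16 - 6)/2)
  = (1/2, -17/2, -22/2)
  = (0.5, -8.5, -11)

(0.5, -8.5, -11)


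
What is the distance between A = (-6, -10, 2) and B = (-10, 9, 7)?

d = √[(x₂-x₁)² + (y₂-y₁)² + (z₂-z₁)²]
  = √[(-4)² + 19² + 5²]
  = √[16 + 361 + 25]
  = √402
  ≈ 20.05

20.05


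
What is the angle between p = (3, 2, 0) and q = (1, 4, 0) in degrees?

p·q = 3·1 + 2·4 + 0·0 = 3 + 8 + 0 = 11
|p| = √(3² + 2² + 0²) = √13 ≈ 3.606
|q| = √(1² + 4² + 0²) = √17 ≈ 4.123
cos θ = (p·q)/(|p||q|) = 11/(3.606·4.123) ≈ 0.7399
θ = arccos(0.7399) ≈ 42.27°

42.27°


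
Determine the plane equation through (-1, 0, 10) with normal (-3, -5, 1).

The plane through P with normal n = (a, b, c) satisfies n·(r - P) = 0,
i.e. ax + by + cz = a·x₀ + b·y₀ + c·z₀.
d = (-3)·(-1) + (-5)·0 + 1·10
  = 3 + 0 + 10
  = 13
Equation: -3x - 5y + z = 13

-3x - 5y + z = 13


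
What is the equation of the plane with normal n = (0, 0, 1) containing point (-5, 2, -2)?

The plane through P with normal n = (a, b, c) satisfies n·(r - P) = 0,
i.e. ax + by + cz = a·x₀ + b·y₀ + c·z₀.
d = 0·(-5) + 0·2 + 1·(-2)
  = 0 + 0 - 2
  = -2
Equation: z = -2

z = -2


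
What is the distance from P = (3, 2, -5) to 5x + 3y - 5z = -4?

distance = |a·x₀ + b·y₀ + c·z₀ - d| / √(a² + b² + c²)
  = |5·3 + 3·2 + (-5)·(-5) - (-4)| / √(5² + 3² + (-5)²)
  = |15 + 6 + 25 + 4| / √(25 + 9 + 25)
  = |50| / √59
  = 50 / 7.681
  ≈ 6.509

6.509


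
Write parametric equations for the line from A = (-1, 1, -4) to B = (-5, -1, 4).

Direction vector d = B - A = (-5 + 1, -1 - 1, 4 + 4) = (-4, -2, 8)
Parametric form r = A + t·d:
x = -1 - 4t, y = 1 - 2t, z = -4 + 8t

x = -1 - 4t, y = 1 - 2t, z = -4 + 8t


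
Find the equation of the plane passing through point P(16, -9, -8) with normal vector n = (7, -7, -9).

The plane through P with normal n = (a, b, c) satisfies n·(r - P) = 0,
i.e. ax + by + cz = a·x₀ + b·y₀ + c·z₀.
d = 7·16 + (-7)·(-9) + (-9)·(-8)
  = 112 + 63 + 72
  = 247
Equation: 7x - 7y - 9z = 247

7x - 7y - 9z = 247


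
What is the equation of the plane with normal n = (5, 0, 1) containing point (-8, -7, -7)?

The plane through P with normal n = (a, b, c) satisfies n·(r - P) = 0,
i.e. ax + by + cz = a·x₀ + b·y₀ + c·z₀.
d = 5·(-8) + 0·(-7) + 1·(-7)
  = -40 + 0 - 7
  = -47
Equation: 5x + z = -47

5x + z = -47


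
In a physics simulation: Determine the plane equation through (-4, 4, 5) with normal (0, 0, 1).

The plane through P with normal n = (a, b, c) satisfies n·(r - P) = 0,
i.e. ax + by + cz = a·x₀ + b·y₀ + c·z₀.
d = 0·(-4) + 0·4 + 1·5
  = 0 + 0 + 5
  = 5
Equation: z = 5

z = 5


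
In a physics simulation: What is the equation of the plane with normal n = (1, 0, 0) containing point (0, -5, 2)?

The plane through P with normal n = (a, b, c) satisfies n·(r - P) = 0,
i.e. ax + by + cz = a·x₀ + b·y₀ + c·z₀.
d = 1·0 + 0·(-5) + 0·2
  = 0 + 0 + 0
  = 0
Equation: x = 0

x = 0


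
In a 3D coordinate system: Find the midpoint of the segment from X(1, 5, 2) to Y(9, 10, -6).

M = ((x₁+x₂)/2, (y₁+y₂)/2, (z₁+z₂)/2)
  = ((1 + 9)/2, (5 + 10)/2, (2 - 6)/2)
  = (10/2, 15/2, -4/2)
  = (5, 7.5, -2)

(5, 7.5, -2)


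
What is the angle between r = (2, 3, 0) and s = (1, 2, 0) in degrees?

r·s = 2·1 + 3·2 + 0·0 = 2 + 6 + 0 = 8
|r| = √(2² + 3² + 0²) = √13 ≈ 3.606
|s| = √(1² + 2² + 0²) = √5 ≈ 2.236
cos θ = (r·s)/(|r||s|) = 8/(3.606·2.236) ≈ 0.9923
θ = arccos(0.9923) ≈ 7.125°

7.125°


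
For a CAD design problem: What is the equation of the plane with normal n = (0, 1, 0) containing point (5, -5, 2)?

The plane through P with normal n = (a, b, c) satisfies n·(r - P) = 0,
i.e. ax + by + cz = a·x₀ + b·y₀ + c·z₀.
d = 0·5 + 1·(-5) + 0·2
  = 0 - 5 + 0
  = -5
Equation: y = -5

y = -5


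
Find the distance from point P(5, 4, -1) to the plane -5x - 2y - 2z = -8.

distance = |a·x₀ + b·y₀ + c·z₀ - d| / √(a² + b² + c²)
  = |(-5)·5 + (-2)·4 + (-2)·(-1) - (-8)| / √((-5)² + (-2)² + (-2)²)
  = |-25 - 8 + 2 + 8| / √(25 + 4 + 4)
  = |-23| / √33
  = 23 / 5.745
  ≈ 4.004

4.004


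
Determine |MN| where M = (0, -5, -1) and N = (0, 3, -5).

d = √[(x₂-x₁)² + (y₂-y₁)² + (z₂-z₁)²]
  = √[0² + 8² + (-4)²]
  = √[0 + 64 + 16]
  = √80
  ≈ 8.944

8.944


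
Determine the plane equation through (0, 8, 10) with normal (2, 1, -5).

The plane through P with normal n = (a, b, c) satisfies n·(r - P) = 0,
i.e. ax + by + cz = a·x₀ + b·y₀ + c·z₀.
d = 2·0 + 1·8 + (-5)·10
  = 0 + 8 - 50
  = -42
Equation: 2x + y - 5z = -42

2x + y - 5z = -42


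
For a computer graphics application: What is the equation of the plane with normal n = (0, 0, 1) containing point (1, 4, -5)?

The plane through P with normal n = (a, b, c) satisfies n·(r - P) = 0,
i.e. ax + by + cz = a·x₀ + b·y₀ + c·z₀.
d = 0·1 + 0·4 + 1·(-5)
  = 0 + 0 - 5
  = -5
Equation: z = -5

z = -5


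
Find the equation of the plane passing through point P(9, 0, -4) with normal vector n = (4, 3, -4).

The plane through P with normal n = (a, b, c) satisfies n·(r - P) = 0,
i.e. ax + by + cz = a·x₀ + b·y₀ + c·z₀.
d = 4·9 + 3·0 + (-4)·(-4)
  = 36 + 0 + 16
  = 52
Equation: 4x + 3y - 4z = 52

4x + 3y - 4z = 52


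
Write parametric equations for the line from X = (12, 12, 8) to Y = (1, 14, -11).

Direction vector d = Y - X = (1 - 12, 14 - 12, -11 - 8) = (-11, 2, -19)
Parametric form r = X + t·d:
x = 12 - 11t, y = 12 + 2t, z = 8 - 19t

x = 12 - 11t, y = 12 + 2t, z = 8 - 19t


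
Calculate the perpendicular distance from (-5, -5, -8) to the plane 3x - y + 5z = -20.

distance = |a·x₀ + b·y₀ + c·z₀ - d| / √(a² + b² + c²)
  = |3·(-5) + (-1)·(-5) + 5·(-8) - (-20)| / √(3² + (-1)² + 5²)
  = |-15 + 5 - 40 + 20| / √(9 + 1 + 25)
  = |-30| / √35
  = 30 / 5.916
  ≈ 5.071

5.071


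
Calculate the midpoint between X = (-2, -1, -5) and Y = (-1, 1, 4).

M = ((x₁+x₂)/2, (y₁+y₂)/2, (z₁+z₂)/2)
  = ((-2 - 1)/2, (-1 + 1)/2, (-5 + 4)/2)
  = (-3/2, 0/2, -1/2)
  = (-1.5, 0, -0.5)

(-1.5, 0, -0.5)


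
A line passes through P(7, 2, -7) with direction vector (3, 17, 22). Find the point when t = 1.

P(t) = P + t·d
  = (7 + 3·1, 2 + 17·1, -7 + 22·1)
  = (7 + 3, 2 + 17, -7 + 22)
  = (10, 19, 15)

(10, 19, 15)


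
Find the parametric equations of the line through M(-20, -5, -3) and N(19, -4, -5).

Direction vector d = N - M = (19 + 20, -4 + 5, -5 + 3) = (39, 1, -2)
Parametric form r = M + t·d:
x = -20 + 39t, y = -5 + t, z = -3 - 2t

x = -20 + 39t, y = -5 + t, z = -3 - 2t


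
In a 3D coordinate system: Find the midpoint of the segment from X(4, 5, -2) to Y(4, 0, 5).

M = ((x₁+x₂)/2, (y₁+y₂)/2, (z₁+z₂)/2)
  = ((4 + 4)/2, (5 + 0)/2, (-2 + 5)/2)
  = (8/2, 5/2, 3/2)
  = (4, 2.5, 1.5)

(4, 2.5, 1.5)


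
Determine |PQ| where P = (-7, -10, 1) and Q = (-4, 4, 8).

d = √[(x₂-x₁)² + (y₂-y₁)² + (z₂-z₁)²]
  = √[3² + 14² + 7²]
  = √[9 + 196 + 49]
  = √254
  ≈ 15.94

15.94


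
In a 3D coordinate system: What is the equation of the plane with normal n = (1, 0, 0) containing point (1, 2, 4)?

The plane through P with normal n = (a, b, c) satisfies n·(r - P) = 0,
i.e. ax + by + cz = a·x₀ + b·y₀ + c·z₀.
d = 1·1 + 0·2 + 0·4
  = 1 + 0 + 0
  = 1
Equation: x = 1

x = 1


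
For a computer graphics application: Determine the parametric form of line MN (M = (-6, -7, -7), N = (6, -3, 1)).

Direction vector d = N - M = (6 + 6, -3 + 7, 1 + 7) = (12, 4, 8)
Parametric form r = M + t·d:
x = -6 + 12t, y = -7 + 4t, z = -7 + 8t

x = -6 + 12t, y = -7 + 4t, z = -7 + 8t


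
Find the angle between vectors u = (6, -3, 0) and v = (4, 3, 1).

u·v = 6·4 + (-3)·3 + 0·1 = 24 - 9 + 0 = 15
|u| = √(6² + (-3)² + 0²) = √45 ≈ 6.708
|v| = √(4² + 3² + 1²) = √26 ≈ 5.099
cos θ = (u·v)/(|u||v|) = 15/(6.708·5.099) ≈ 0.4385
θ = arccos(0.4385) ≈ 63.99°

63.99°


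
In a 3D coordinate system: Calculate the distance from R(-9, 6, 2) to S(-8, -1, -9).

d = √[(x₂-x₁)² + (y₂-y₁)² + (z₂-z₁)²]
  = √[1² + (-7)² + (-11)²]
  = √[1 + 49 + 121]
  = √171
  ≈ 13.08

13.08


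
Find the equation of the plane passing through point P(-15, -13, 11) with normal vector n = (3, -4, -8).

The plane through P with normal n = (a, b, c) satisfies n·(r - P) = 0,
i.e. ax + by + cz = a·x₀ + b·y₀ + c·z₀.
d = 3·(-15) + (-4)·(-13) + (-8)·11
  = -45 + 52 - 88
  = -81
Equation: 3x - 4y - 8z = -81

3x - 4y - 8z = -81


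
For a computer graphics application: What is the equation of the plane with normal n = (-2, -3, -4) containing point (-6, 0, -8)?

The plane through P with normal n = (a, b, c) satisfies n·(r - P) = 0,
i.e. ax + by + cz = a·x₀ + b·y₀ + c·z₀.
d = (-2)·(-6) + (-3)·0 + (-4)·(-8)
  = 12 + 0 + 32
  = 44
Equation: -2x - 3y - 4z = 44

-2x - 3y - 4z = 44


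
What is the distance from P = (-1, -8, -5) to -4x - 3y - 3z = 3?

distance = |a·x₀ + b·y₀ + c·z₀ - d| / √(a² + b² + c²)
  = |(-4)·(-1) + (-3)·(-8) + (-3)·(-5) - 3| / √((-4)² + (-3)² + (-3)²)
  = |4 + 24 + 15 - 3| / √(16 + 9 + 9)
  = |40| / √34
  = 40 / 5.831
  ≈ 6.86

6.86


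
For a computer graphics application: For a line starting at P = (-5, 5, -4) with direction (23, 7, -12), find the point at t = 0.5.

P(t) = P + t·d
  = (-5 + 23·0.5, 5 + 7·0.5, -4 + (-12)·0.5)
  = (-5 + 11.5, 5 + 3.5, -4 - 6)
  = (6.5, 8.5, -10)

(6.5, 8.5, -10)


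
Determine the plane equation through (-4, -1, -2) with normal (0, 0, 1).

The plane through P with normal n = (a, b, c) satisfies n·(r - P) = 0,
i.e. ax + by + cz = a·x₀ + b·y₀ + c·z₀.
d = 0·(-4) + 0·(-1) + 1·(-2)
  = 0 + 0 - 2
  = -2
Equation: z = -2

z = -2


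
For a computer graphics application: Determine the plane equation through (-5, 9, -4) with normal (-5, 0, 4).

The plane through P with normal n = (a, b, c) satisfies n·(r - P) = 0,
i.e. ax + by + cz = a·x₀ + b·y₀ + c·z₀.
d = (-5)·(-5) + 0·9 + 4·(-4)
  = 25 + 0 - 16
  = 9
Equation: -5x + 4z = 9

-5x + 4z = 9


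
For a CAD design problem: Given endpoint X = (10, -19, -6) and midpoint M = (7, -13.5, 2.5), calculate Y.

Y = 2M - X
  = (2·7 - 10, 2·(-13.5) - (-19), 2·2.5 - (-6))
  = (14 - 10, -27 + 19, 5 + 6)
  = (4, -8, 11)

(4, -8, 11)


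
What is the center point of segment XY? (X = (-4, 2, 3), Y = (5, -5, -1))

M = ((x₁+x₂)/2, (y₁+y₂)/2, (z₁+z₂)/2)
  = ((-4 + 5)/2, (2 - 5)/2, (3 - 1)/2)
  = (1/2, -3/2, 2/2)
  = (0.5, -1.5, 1)

(0.5, -1.5, 1)


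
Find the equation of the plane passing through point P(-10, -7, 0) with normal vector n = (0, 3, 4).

The plane through P with normal n = (a, b, c) satisfies n·(r - P) = 0,
i.e. ax + by + cz = a·x₀ + b·y₀ + c·z₀.
d = 0·(-10) + 3·(-7) + 4·0
  = 0 - 21 + 0
  = -21
Equation: 3y + 4z = -21

3y + 4z = -21


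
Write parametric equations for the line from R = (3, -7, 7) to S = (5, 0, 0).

Direction vector d = S - R = (5 - 3, 0 + 7, 0 - 7) = (2, 7, -7)
Parametric form r = R + t·d:
x = 3 + 2t, y = -7 + 7t, z = 7 - 7t

x = 3 + 2t, y = -7 + 7t, z = 7 - 7t


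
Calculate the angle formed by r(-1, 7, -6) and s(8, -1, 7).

r·s = (-1)·8 + 7·(-1) + (-6)·7 = -8 - 7 - 42 = -57
|r| = √((-1)² + 7² + (-6)²) = √86 ≈ 9.274
|s| = √(8² + (-1)² + 7²) = √114 ≈ 10.68
cos θ = (r·s)/(|r||s|) = -57/(9.274·10.68) ≈ -0.5757
θ = arccos(-0.5757) ≈ 125.1°

125.1°


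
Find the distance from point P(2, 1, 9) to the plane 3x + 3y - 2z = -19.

distance = |a·x₀ + b·y₀ + c·z₀ - d| / √(a² + b² + c²)
  = |3·2 + 3·1 + (-2)·9 - (-19)| / √(3² + 3² + (-2)²)
  = |6 + 3 - 18 + 19| / √(9 + 9 + 4)
  = |10| / √22
  = 10 / 4.69
  ≈ 2.132

2.132


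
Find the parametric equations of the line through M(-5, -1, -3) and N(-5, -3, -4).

Direction vector d = N - M = (-5 + 5, -3 + 1, -4 + 3) = (0, -2, -1)
Parametric form r = M + t·d:
x = -5, y = -1 - 2t, z = -3 - t

x = -5, y = -1 - 2t, z = -3 - t


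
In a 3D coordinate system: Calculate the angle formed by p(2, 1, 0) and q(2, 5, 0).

p·q = 2·2 + 1·5 + 0·0 = 4 + 5 + 0 = 9
|p| = √(2² + 1² + 0²) = √5 ≈ 2.236
|q| = √(2² + 5² + 0²) = √29 ≈ 5.385
cos θ = (p·q)/(|p||q|) = 9/(2.236·5.385) ≈ 0.7474
θ = arccos(0.7474) ≈ 41.63°

41.63°


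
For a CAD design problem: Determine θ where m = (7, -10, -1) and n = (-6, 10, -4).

m·n = 7·(-6) + (-10)·10 + (-1)·(-4) = -42 - 100 + 4 = -138
|m| = √(7² + (-10)² + (-1)²) = √150 ≈ 12.25
|n| = √((-6)² + 10² + (-4)²) = √152 ≈ 12.33
cos θ = (m·n)/(|m||n|) = -138/(12.25·12.33) ≈ -0.9139
θ = arccos(-0.9139) ≈ 156.1°

156.1°


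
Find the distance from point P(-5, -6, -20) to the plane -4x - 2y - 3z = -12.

distance = |a·x₀ + b·y₀ + c·z₀ - d| / √(a² + b² + c²)
  = |(-4)·(-5) + (-2)·(-6) + (-3)·(-20) - (-12)| / √((-4)² + (-2)² + (-3)²)
  = |20 + 12 + 60 + 12| / √(16 + 4 + 9)
  = |104| / √29
  = 104 / 5.385
  ≈ 19.31

19.31


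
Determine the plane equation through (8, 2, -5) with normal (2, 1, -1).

The plane through P with normal n = (a, b, c) satisfies n·(r - P) = 0,
i.e. ax + by + cz = a·x₀ + b·y₀ + c·z₀.
d = 2·8 + 1·2 + (-1)·(-5)
  = 16 + 2 + 5
  = 23
Equation: 2x + y - z = 23

2x + y - z = 23


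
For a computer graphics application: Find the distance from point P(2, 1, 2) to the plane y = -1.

distance = |a·x₀ + b·y₀ + c·z₀ - d| / √(a² + b² + c²)
  = |0·2 + 1·1 + 0·2 - (-1)| / √(0² + 1² + 0²)
  = |0 + 1 + 0 + 1| / √(0 + 1 + 0)
  = |2| / √1
  = 2 / 1
  ≈ 2

2


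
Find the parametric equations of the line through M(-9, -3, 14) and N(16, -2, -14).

Direction vector d = N - M = (16 + 9, -2 + 3, -14 - 14) = (25, 1, -28)
Parametric form r = M + t·d:
x = -9 + 25t, y = -3 + t, z = 14 - 28t

x = -9 + 25t, y = -3 + t, z = 14 - 28t


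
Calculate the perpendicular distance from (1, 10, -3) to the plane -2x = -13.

distance = |a·x₀ + b·y₀ + c·z₀ - d| / √(a² + b² + c²)
  = |(-2)·1 + 0·10 + 0·(-3) - (-13)| / √((-2)² + 0² + 0²)
  = |-2 + 0 + 0 + 13| / √(4 + 0 + 0)
  = |11| / √4
  = 11 / 2
  ≈ 5.5

5.5


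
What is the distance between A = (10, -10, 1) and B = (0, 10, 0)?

d = √[(x₂-x₁)² + (y₂-y₁)² + (z₂-z₁)²]
  = √[(-10)² + 20² + (-1)²]
  = √[100 + 400 + 1]
  = √501
  ≈ 22.38

22.38


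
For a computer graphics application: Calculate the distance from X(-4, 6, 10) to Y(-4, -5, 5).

d = √[(x₂-x₁)² + (y₂-y₁)² + (z₂-z₁)²]
  = √[0² + (-11)² + (-5)²]
  = √[0 + 121 + 25]
  = √146
  ≈ 12.08

12.08


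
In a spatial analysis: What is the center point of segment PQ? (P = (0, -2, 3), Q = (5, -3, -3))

M = ((x₁+x₂)/2, (y₁+y₂)/2, (z₁+z₂)/2)
  = ((0 + 5)/2, (-2 - 3)/2, (3 - 3)/2)
  = (5/2, -5/2, 0/2)
  = (2.5, -2.5, 0)

(2.5, -2.5, 0)


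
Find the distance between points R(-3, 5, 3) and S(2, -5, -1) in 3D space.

d = √[(x₂-x₁)² + (y₂-y₁)² + (z₂-z₁)²]
  = √[5² + (-10)² + (-4)²]
  = √[25 + 100 + 16]
  = √141
  ≈ 11.87

11.87


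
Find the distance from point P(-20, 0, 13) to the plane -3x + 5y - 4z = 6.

distance = |a·x₀ + b·y₀ + c·z₀ - d| / √(a² + b² + c²)
  = |(-3)·(-20) + 5·0 + (-4)·13 - 6| / √((-3)² + 5² + (-4)²)
  = |60 + 0 - 52 - 6| / √(9 + 25 + 16)
  = |2| / √50
  = 2 / 7.071
  ≈ 0.2828

0.2828


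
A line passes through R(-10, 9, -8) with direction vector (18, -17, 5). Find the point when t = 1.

P(t) = R + t·d
  = (-10 + 18·1, 9 + (-17)·1, -8 + 5·1)
  = (-10 + 18, 9 - 17, -8 + 5)
  = (8, -8, -3)

(8, -8, -3)


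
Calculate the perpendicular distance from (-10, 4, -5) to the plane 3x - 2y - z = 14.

distance = |a·x₀ + b·y₀ + c·z₀ - d| / √(a² + b² + c²)
  = |3·(-10) + (-2)·4 + (-1)·(-5) - 14| / √(3² + (-2)² + (-1)²)
  = |-30 - 8 + 5 - 14| / √(9 + 4 + 1)
  = |-47| / √14
  = 47 / 3.742
  ≈ 12.56

12.56


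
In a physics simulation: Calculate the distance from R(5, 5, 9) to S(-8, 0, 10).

d = √[(x₂-x₁)² + (y₂-y₁)² + (z₂-z₁)²]
  = √[(-13)² + (-5)² + 1²]
  = √[169 + 25 + 1]
  = √195
  ≈ 13.96

13.96


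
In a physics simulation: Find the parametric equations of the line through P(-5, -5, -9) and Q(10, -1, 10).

Direction vector d = Q - P = (10 + 5, -1 + 5, 10 + 9) = (15, 4, 19)
Parametric form r = P + t·d:
x = -5 + 15t, y = -5 + 4t, z = -9 + 19t

x = -5 + 15t, y = -5 + 4t, z = -9 + 19t


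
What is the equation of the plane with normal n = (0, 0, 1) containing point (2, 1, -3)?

The plane through P with normal n = (a, b, c) satisfies n·(r - P) = 0,
i.e. ax + by + cz = a·x₀ + b·y₀ + c·z₀.
d = 0·2 + 0·1 + 1·(-3)
  = 0 + 0 - 3
  = -3
Equation: z = -3

z = -3


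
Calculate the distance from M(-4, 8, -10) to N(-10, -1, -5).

d = √[(x₂-x₁)² + (y₂-y₁)² + (z₂-z₁)²]
  = √[(-6)² + (-9)² + 5²]
  = √[36 + 81 + 25]
  = √142
  ≈ 11.92

11.92


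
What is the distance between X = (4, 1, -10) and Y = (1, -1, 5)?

d = √[(x₂-x₁)² + (y₂-y₁)² + (z₂-z₁)²]
  = √[(-3)² + (-2)² + 15²]
  = √[9 + 4 + 225]
  = √238
  ≈ 15.43

15.43


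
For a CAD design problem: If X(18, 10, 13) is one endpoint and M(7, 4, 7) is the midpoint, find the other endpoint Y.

Y = 2M - X
  = (2·7 - 18, 2·4 - 10, 2·7 - 13)
  = (14 - 18, 8 - 10, 14 - 13)
  = (-4, -2, 1)

(-4, -2, 1)


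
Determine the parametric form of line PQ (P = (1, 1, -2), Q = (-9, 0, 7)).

Direction vector d = Q - P = (-9 - 1, 0 - 1, 7 + 2) = (-10, -1, 9)
Parametric form r = P + t·d:
x = 1 - 10t, y = 1 - t, z = -2 + 9t

x = 1 - 10t, y = 1 - t, z = -2 + 9t


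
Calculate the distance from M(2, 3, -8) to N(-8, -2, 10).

d = √[(x₂-x₁)² + (y₂-y₁)² + (z₂-z₁)²]
  = √[(-10)² + (-5)² + 18²]
  = √[100 + 25 + 324]
  = √449
  ≈ 21.19

21.19


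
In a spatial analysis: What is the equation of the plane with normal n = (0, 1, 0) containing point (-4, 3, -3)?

The plane through P with normal n = (a, b, c) satisfies n·(r - P) = 0,
i.e. ax + by + cz = a·x₀ + b·y₀ + c·z₀.
d = 0·(-4) + 1·3 + 0·(-3)
  = 0 + 3 + 0
  = 3
Equation: y = 3

y = 3


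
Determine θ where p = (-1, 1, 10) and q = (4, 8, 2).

p·q = (-1)·4 + 1·8 + 10·2 = -4 + 8 + 20 = 24
|p| = √((-1)² + 1² + 10²) = √102 ≈ 10.1
|q| = √(4² + 8² + 2²) = √84 ≈ 9.165
cos θ = (p·q)/(|p||q|) = 24/(10.1·9.165) ≈ 0.2593
θ = arccos(0.2593) ≈ 74.97°

74.97°


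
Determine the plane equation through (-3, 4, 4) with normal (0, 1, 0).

The plane through P with normal n = (a, b, c) satisfies n·(r - P) = 0,
i.e. ax + by + cz = a·x₀ + b·y₀ + c·z₀.
d = 0·(-3) + 1·4 + 0·4
  = 0 + 4 + 0
  = 4
Equation: y = 4

y = 4


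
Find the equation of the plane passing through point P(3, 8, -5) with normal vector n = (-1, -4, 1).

The plane through P with normal n = (a, b, c) satisfies n·(r - P) = 0,
i.e. ax + by + cz = a·x₀ + b·y₀ + c·z₀.
d = (-1)·3 + (-4)·8 + 1·(-5)
  = -3 - 32 - 5
  = -40
Equation: -x - 4y + z = -40

-x - 4y + z = -40


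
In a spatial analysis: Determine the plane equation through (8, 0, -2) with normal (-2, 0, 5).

The plane through P with normal n = (a, b, c) satisfies n·(r - P) = 0,
i.e. ax + by + cz = a·x₀ + b·y₀ + c·z₀.
d = (-2)·8 + 0·0 + 5·(-2)
  = -16 + 0 - 10
  = -26
Equation: -2x + 5z = -26

-2x + 5z = -26


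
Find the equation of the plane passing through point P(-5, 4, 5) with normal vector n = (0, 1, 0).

The plane through P with normal n = (a, b, c) satisfies n·(r - P) = 0,
i.e. ax + by + cz = a·x₀ + b·y₀ + c·z₀.
d = 0·(-5) + 1·4 + 0·5
  = 0 + 4 + 0
  = 4
Equation: y = 4

y = 4


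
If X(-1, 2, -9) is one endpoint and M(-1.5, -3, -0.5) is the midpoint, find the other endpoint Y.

Y = 2M - X
  = (2·(-1.5) - (-1), 2·(-3) - 2, 2·(-0.5) - (-9))
  = (-3 + 1, -6 - 2, -1 + 9)
  = (-2, -8, 8)

(-2, -8, 8)


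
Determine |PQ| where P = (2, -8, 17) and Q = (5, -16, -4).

d = √[(x₂-x₁)² + (y₂-y₁)² + (z₂-z₁)²]
  = √[3² + (-8)² + (-21)²]
  = √[9 + 64 + 441]
  = √514
  ≈ 22.67

22.67


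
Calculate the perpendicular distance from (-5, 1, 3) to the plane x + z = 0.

distance = |a·x₀ + b·y₀ + c·z₀ - d| / √(a² + b² + c²)
  = |1·(-5) + 0·1 + 1·3 - 0| / √(1² + 0² + 1²)
  = |-5 + 0 + 3 + 0| / √(1 + 0 + 1)
  = |-2| / √2
  = 2 / 1.414
  ≈ 1.414

1.414


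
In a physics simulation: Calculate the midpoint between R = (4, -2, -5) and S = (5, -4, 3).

M = ((x₁+x₂)/2, (y₁+y₂)/2, (z₁+z₂)/2)
  = ((4 + 5)/2, (-2 - 4)/2, (-5 + 3)/2)
  = (9/2, -6/2, -2/2)
  = (4.5, -3, -1)

(4.5, -3, -1)


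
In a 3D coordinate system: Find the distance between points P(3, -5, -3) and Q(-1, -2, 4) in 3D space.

d = √[(x₂-x₁)² + (y₂-y₁)² + (z₂-z₁)²]
  = √[(-4)² + 3² + 7²]
  = √[16 + 9 + 49]
  = √74
  ≈ 8.602

8.602


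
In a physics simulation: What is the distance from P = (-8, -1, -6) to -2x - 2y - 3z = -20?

distance = |a·x₀ + b·y₀ + c·z₀ - d| / √(a² + b² + c²)
  = |(-2)·(-8) + (-2)·(-1) + (-3)·(-6) - (-20)| / √((-2)² + (-2)² + (-3)²)
  = |16 + 2 + 18 + 20| / √(4 + 4 + 9)
  = |56| / √17
  = 56 / 4.123
  ≈ 13.58

13.58


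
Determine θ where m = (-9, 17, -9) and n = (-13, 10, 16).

m·n = (-9)·(-13) + 17·10 + (-9)·16 = 117 + 170 - 144 = 143
|m| = √((-9)² + 17² + (-9)²) = √451 ≈ 21.24
|n| = √((-13)² + 10² + 16²) = √525 ≈ 22.91
cos θ = (m·n)/(|m||n|) = 143/(21.24·22.91) ≈ 0.2939
θ = arccos(0.2939) ≈ 72.91°

72.91°


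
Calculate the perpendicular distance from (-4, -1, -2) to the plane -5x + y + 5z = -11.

distance = |a·x₀ + b·y₀ + c·z₀ - d| / √(a² + b² + c²)
  = |(-5)·(-4) + 1·(-1) + 5·(-2) - (-11)| / √((-5)² + 1² + 5²)
  = |20 - 1 - 10 + 11| / √(25 + 1 + 25)
  = |20| / √51
  = 20 / 7.141
  ≈ 2.801

2.801


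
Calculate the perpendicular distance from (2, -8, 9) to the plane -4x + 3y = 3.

distance = |a·x₀ + b·y₀ + c·z₀ - d| / √(a² + b² + c²)
  = |(-4)·2 + 3·(-8) + 0·9 - 3| / √((-4)² + 3² + 0²)
  = |-8 - 24 + 0 - 3| / √(16 + 9 + 0)
  = |-35| / √25
  = 35 / 5
  ≈ 7

7


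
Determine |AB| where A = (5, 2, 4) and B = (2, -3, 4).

d = √[(x₂-x₁)² + (y₂-y₁)² + (z₂-z₁)²]
  = √[(-3)² + (-5)² + 0²]
  = √[9 + 25 + 0]
  = √34
  ≈ 5.831

5.831


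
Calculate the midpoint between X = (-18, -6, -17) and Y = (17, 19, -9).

M = ((x₁+x₂)/2, (y₁+y₂)/2, (z₁+z₂)/2)
  = ((-18 + 17)/2, (-6 + 19)/2, (-17 - 9)/2)
  = (-1/2, 13/2, -26/2)
  = (-0.5, 6.5, -13)

(-0.5, 6.5, -13)


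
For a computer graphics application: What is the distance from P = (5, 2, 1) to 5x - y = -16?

distance = |a·x₀ + b·y₀ + c·z₀ - d| / √(a² + b² + c²)
  = |5·5 + (-1)·2 + 0·1 - (-16)| / √(5² + (-1)² + 0²)
  = |25 - 2 + 0 + 16| / √(25 + 1 + 0)
  = |39| / √26
  = 39 / 5.099
  ≈ 7.649

7.649


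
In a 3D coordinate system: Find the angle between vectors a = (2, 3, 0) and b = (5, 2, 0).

a·b = 2·5 + 3·2 + 0·0 = 10 + 6 + 0 = 16
|a| = √(2² + 3² + 0²) = √13 ≈ 3.606
|b| = √(5² + 2² + 0²) = √29 ≈ 5.385
cos θ = (a·b)/(|a||b|) = 16/(3.606·5.385) ≈ 0.824
θ = arccos(0.824) ≈ 34.51°

34.51°


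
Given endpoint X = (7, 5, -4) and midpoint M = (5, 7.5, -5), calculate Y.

Y = 2M - X
  = (2·5 - 7, 2·7.5 - 5, 2·(-5) - (-4))
  = (10 - 7, 15 - 5, -10 + 4)
  = (3, 10, -6)

(3, 10, -6)


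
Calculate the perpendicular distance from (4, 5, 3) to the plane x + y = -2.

distance = |a·x₀ + b·y₀ + c·z₀ - d| / √(a² + b² + c²)
  = |1·4 + 1·5 + 0·3 - (-2)| / √(1² + 1² + 0²)
  = |4 + 5 + 0 + 2| / √(1 + 1 + 0)
  = |11| / √2
  = 11 / 1.414
  ≈ 7.778

7.778


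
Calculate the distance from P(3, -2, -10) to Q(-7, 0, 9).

d = √[(x₂-x₁)² + (y₂-y₁)² + (z₂-z₁)²]
  = √[(-10)² + 2² + 19²]
  = √[100 + 4 + 361]
  = √465
  ≈ 21.56

21.56


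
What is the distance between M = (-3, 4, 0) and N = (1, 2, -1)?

d = √[(x₂-x₁)² + (y₂-y₁)² + (z₂-z₁)²]
  = √[4² + (-2)² + (-1)²]
  = √[16 + 4 + 1]
  = √21
  ≈ 4.583

4.583


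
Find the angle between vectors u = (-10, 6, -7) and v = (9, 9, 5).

u·v = (-10)·9 + 6·9 + (-7)·5 = -90 + 54 - 35 = -71
|u| = √((-10)² + 6² + (-7)²) = √185 ≈ 13.6
|v| = √(9² + 9² + 5²) = √187 ≈ 13.67
cos θ = (u·v)/(|u||v|) = -71/(13.6·13.67) ≈ -0.3817
θ = arccos(-0.3817) ≈ 112.4°

112.4°


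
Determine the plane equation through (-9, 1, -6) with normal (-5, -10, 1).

The plane through P with normal n = (a, b, c) satisfies n·(r - P) = 0,
i.e. ax + by + cz = a·x₀ + b·y₀ + c·z₀.
d = (-5)·(-9) + (-10)·1 + 1·(-6)
  = 45 - 10 - 6
  = 29
Equation: -5x - 10y + z = 29

-5x - 10y + z = 29


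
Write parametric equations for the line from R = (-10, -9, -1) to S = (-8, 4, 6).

Direction vector d = S - R = (-8 + 10, 4 + 9, 6 + 1) = (2, 13, 7)
Parametric form r = R + t·d:
x = -10 + 2t, y = -9 + 13t, z = -1 + 7t

x = -10 + 2t, y = -9 + 13t, z = -1 + 7t


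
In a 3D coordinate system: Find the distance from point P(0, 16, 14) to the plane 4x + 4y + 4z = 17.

distance = |a·x₀ + b·y₀ + c·z₀ - d| / √(a² + b² + c²)
  = |4·0 + 4·16 + 4·14 - 17| / √(4² + 4² + 4²)
  = |0 + 64 + 56 - 17| / √(16 + 16 + 16)
  = |103| / √48
  = 103 / 6.928
  ≈ 14.87

14.87


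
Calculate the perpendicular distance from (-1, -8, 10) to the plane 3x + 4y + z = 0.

distance = |a·x₀ + b·y₀ + c·z₀ - d| / √(a² + b² + c²)
  = |3·(-1) + 4·(-8) + 1·10 - 0| / √(3² + 4² + 1²)
  = |-3 - 32 + 10 + 0| / √(9 + 16 + 1)
  = |-25| / √26
  = 25 / 5.099
  ≈ 4.903

4.903


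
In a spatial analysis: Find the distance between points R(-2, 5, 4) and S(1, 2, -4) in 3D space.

d = √[(x₂-x₁)² + (y₂-y₁)² + (z₂-z₁)²]
  = √[3² + (-3)² + (-8)²]
  = √[9 + 9 + 64]
  = √82
  ≈ 9.055

9.055


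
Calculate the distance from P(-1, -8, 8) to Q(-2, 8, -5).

d = √[(x₂-x₁)² + (y₂-y₁)² + (z₂-z₁)²]
  = √[(-1)² + 16² + (-13)²]
  = √[1 + 256 + 169]
  = √426
  ≈ 20.64

20.64


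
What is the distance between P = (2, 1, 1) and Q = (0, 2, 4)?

d = √[(x₂-x₁)² + (y₂-y₁)² + (z₂-z₁)²]
  = √[(-2)² + 1² + 3²]
  = √[4 + 1 + 9]
  = √14
  ≈ 3.742

3.742


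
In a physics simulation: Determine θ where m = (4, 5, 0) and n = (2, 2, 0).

m·n = 4·2 + 5·2 + 0·0 = 8 + 10 + 0 = 18
|m| = √(4² + 5² + 0²) = √41 ≈ 6.403
|n| = √(2² + 2² + 0²) = √8 ≈ 2.828
cos θ = (m·n)/(|m||n|) = 18/(6.403·2.828) ≈ 0.9939
θ = arccos(0.9939) ≈ 6.34°

6.34°


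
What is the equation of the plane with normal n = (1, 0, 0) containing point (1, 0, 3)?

The plane through P with normal n = (a, b, c) satisfies n·(r - P) = 0,
i.e. ax + by + cz = a·x₀ + b·y₀ + c·z₀.
d = 1·1 + 0·0 + 0·3
  = 1 + 0 + 0
  = 1
Equation: x = 1

x = 1


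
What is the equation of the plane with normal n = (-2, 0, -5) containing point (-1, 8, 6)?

The plane through P with normal n = (a, b, c) satisfies n·(r - P) = 0,
i.e. ax + by + cz = a·x₀ + b·y₀ + c·z₀.
d = (-2)·(-1) + 0·8 + (-5)·6
  = 2 + 0 - 30
  = -28
Equation: -2x - 5z = -28

-2x - 5z = -28


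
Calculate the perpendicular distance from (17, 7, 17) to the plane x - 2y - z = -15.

distance = |a·x₀ + b·y₀ + c·z₀ - d| / √(a² + b² + c²)
  = |1·17 + (-2)·7 + (-1)·17 - (-15)| / √(1² + (-2)² + (-1)²)
  = |17 - 14 - 17 + 15| / √(1 + 4 + 1)
  = |1| / √6
  = 1 / 2.449
  ≈ 0.4082

0.4082


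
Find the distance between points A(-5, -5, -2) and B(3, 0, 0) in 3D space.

d = √[(x₂-x₁)² + (y₂-y₁)² + (z₂-z₁)²]
  = √[8² + 5² + 2²]
  = √[64 + 25 + 4]
  = √93
  ≈ 9.644

9.644


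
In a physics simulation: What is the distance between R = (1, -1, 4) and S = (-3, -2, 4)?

d = √[(x₂-x₁)² + (y₂-y₁)² + (z₂-z₁)²]
  = √[(-4)² + (-1)² + 0²]
  = √[16 + 1 + 0]
  = √17
  ≈ 4.123

4.123


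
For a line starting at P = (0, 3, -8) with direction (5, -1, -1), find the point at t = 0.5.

P(t) = P + t·d
  = (0 + 5·0.5, 3 + (-1)·0.5, -8 + (-1)·0.5)
  = (0 + 2.5, 3 - 0.5, -8 - 0.5)
  = (2.5, 2.5, -8.5)

(2.5, 2.5, -8.5)


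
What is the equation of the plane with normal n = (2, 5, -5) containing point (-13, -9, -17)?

The plane through P with normal n = (a, b, c) satisfies n·(r - P) = 0,
i.e. ax + by + cz = a·x₀ + b·y₀ + c·z₀.
d = 2·(-13) + 5·(-9) + (-5)·(-17)
  = -26 - 45 + 85
  = 14
Equation: 2x + 5y - 5z = 14

2x + 5y - 5z = 14


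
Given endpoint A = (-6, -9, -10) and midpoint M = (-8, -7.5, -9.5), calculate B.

B = 2M - A
  = (2·(-8) - (-6), 2·(-7.5) - (-9), 2·(-9.5) - (-10))
  = (-16 + 6, -15 + 9, -19 + 10)
  = (-10, -6, -9)

(-10, -6, -9)


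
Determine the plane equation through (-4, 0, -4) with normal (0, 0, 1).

The plane through P with normal n = (a, b, c) satisfies n·(r - P) = 0,
i.e. ax + by + cz = a·x₀ + b·y₀ + c·z₀.
d = 0·(-4) + 0·0 + 1·(-4)
  = 0 + 0 - 4
  = -4
Equation: z = -4

z = -4


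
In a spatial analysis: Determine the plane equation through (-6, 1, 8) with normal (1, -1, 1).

The plane through P with normal n = (a, b, c) satisfies n·(r - P) = 0,
i.e. ax + by + cz = a·x₀ + b·y₀ + c·z₀.
d = 1·(-6) + (-1)·1 + 1·8
  = -6 - 1 + 8
  = 1
Equation: x - y + z = 1

x - y + z = 1


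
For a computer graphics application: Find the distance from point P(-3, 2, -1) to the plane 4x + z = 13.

distance = |a·x₀ + b·y₀ + c·z₀ - d| / √(a² + b² + c²)
  = |4·(-3) + 0·2 + 1·(-1) - 13| / √(4² + 0² + 1²)
  = |-12 + 0 - 1 - 13| / √(16 + 0 + 1)
  = |-26| / √17
  = 26 / 4.123
  ≈ 6.306

6.306


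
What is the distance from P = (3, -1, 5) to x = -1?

distance = |a·x₀ + b·y₀ + c·z₀ - d| / √(a² + b² + c²)
  = |1·3 + 0·(-1) + 0·5 - (-1)| / √(1² + 0² + 0²)
  = |3 + 0 + 0 + 1| / √(1 + 0 + 0)
  = |4| / √1
  = 4 / 1
  ≈ 4

4


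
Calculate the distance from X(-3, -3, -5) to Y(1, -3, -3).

d = √[(x₂-x₁)² + (y₂-y₁)² + (z₂-z₁)²]
  = √[4² + 0² + 2²]
  = √[16 + 0 + 4]
  = √20
  ≈ 4.472

4.472


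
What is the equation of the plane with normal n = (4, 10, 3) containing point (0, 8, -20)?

The plane through P with normal n = (a, b, c) satisfies n·(r - P) = 0,
i.e. ax + by + cz = a·x₀ + b·y₀ + c·z₀.
d = 4·0 + 10·8 + 3·(-20)
  = 0 + 80 - 60
  = 20
Equation: 4x + 10y + 3z = 20

4x + 10y + 3z = 20


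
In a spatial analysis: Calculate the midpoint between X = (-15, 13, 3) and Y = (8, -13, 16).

M = ((x₁+x₂)/2, (y₁+y₂)/2, (z₁+z₂)/2)
  = ((-15 + 8)/2, (13 - 13)/2, (3 + 16)/2)
  = (-7/2, 0/2, 19/2)
  = (-3.5, 0, 9.5)

(-3.5, 0, 9.5)


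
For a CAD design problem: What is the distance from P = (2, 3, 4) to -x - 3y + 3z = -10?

distance = |a·x₀ + b·y₀ + c·z₀ - d| / √(a² + b² + c²)
  = |(-1)·2 + (-3)·3 + 3·4 - (-10)| / √((-1)² + (-3)² + 3²)
  = |-2 - 9 + 12 + 10| / √(1 + 9 + 9)
  = |11| / √19
  = 11 / 4.359
  ≈ 2.524

2.524


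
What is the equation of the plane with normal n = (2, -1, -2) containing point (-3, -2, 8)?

The plane through P with normal n = (a, b, c) satisfies n·(r - P) = 0,
i.e. ax + by + cz = a·x₀ + b·y₀ + c·z₀.
d = 2·(-3) + (-1)·(-2) + (-2)·8
  = -6 + 2 - 16
  = -20
Equation: 2x - y - 2z = -20

2x - y - 2z = -20


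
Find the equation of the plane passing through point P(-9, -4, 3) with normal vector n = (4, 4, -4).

The plane through P with normal n = (a, b, c) satisfies n·(r - P) = 0,
i.e. ax + by + cz = a·x₀ + b·y₀ + c·z₀.
d = 4·(-9) + 4·(-4) + (-4)·3
  = -36 - 16 - 12
  = -64
Equation: 4x + 4y - 4z = -64

4x + 4y - 4z = -64


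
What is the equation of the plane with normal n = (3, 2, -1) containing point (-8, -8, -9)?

The plane through P with normal n = (a, b, c) satisfies n·(r - P) = 0,
i.e. ax + by + cz = a·x₀ + b·y₀ + c·z₀.
d = 3·(-8) + 2·(-8) + (-1)·(-9)
  = -24 - 16 + 9
  = -31
Equation: 3x + 2y - z = -31

3x + 2y - z = -31


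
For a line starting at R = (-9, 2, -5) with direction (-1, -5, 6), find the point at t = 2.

P(t) = R + t·d
  = (-9 + (-1)·2, 2 + (-5)·2, -5 + 6·2)
  = (-9 - 2, 2 - 10, -5 + 12)
  = (-11, -8, 7)

(-11, -8, 7)


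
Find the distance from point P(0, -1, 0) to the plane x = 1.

distance = |a·x₀ + b·y₀ + c·z₀ - d| / √(a² + b² + c²)
  = |1·0 + 0·(-1) + 0·0 - 1| / √(1² + 0² + 0²)
  = |0 + 0 + 0 - 1| / √(1 + 0 + 0)
  = |-1| / √1
  = 1 / 1
  ≈ 1

1


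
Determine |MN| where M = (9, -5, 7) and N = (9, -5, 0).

d = √[(x₂-x₁)² + (y₂-y₁)² + (z₂-z₁)²]
  = √[0² + 0² + (-7)²]
  = √[0 + 0 + 49]
  = √49
  ≈ 7

7


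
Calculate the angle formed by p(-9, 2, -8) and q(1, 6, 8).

p·q = (-9)·1 + 2·6 + (-8)·8 = -9 + 12 - 64 = -61
|p| = √((-9)² + 2² + (-8)²) = √149 ≈ 12.21
|q| = √(1² + 6² + 8²) = √101 ≈ 10.05
cos θ = (p·q)/(|p||q|) = -61/(12.21·10.05) ≈ -0.4973
θ = arccos(-0.4973) ≈ 119.8°

119.8°


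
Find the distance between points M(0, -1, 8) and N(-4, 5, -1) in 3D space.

d = √[(x₂-x₁)² + (y₂-y₁)² + (z₂-z₁)²]
  = √[(-4)² + 6² + (-9)²]
  = √[16 + 36 + 81]
  = √133
  ≈ 11.53

11.53


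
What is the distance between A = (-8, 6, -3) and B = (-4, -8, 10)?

d = √[(x₂-x₁)² + (y₂-y₁)² + (z₂-z₁)²]
  = √[4² + (-14)² + 13²]
  = √[16 + 196 + 169]
  = √381
  ≈ 19.52

19.52


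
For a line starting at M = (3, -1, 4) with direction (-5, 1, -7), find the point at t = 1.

P(t) = M + t·d
  = (3 + (-5)·1, -1 + 1·1, 4 + (-7)·1)
  = (3 - 5, -1 + 1, 4 - 7)
  = (-2, 0, -3)

(-2, 0, -3)


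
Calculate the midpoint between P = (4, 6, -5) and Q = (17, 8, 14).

M = ((x₁+x₂)/2, (y₁+y₂)/2, (z₁+z₂)/2)
  = ((4 + 17)/2, (6 + 8)/2, (-5 + 14)/2)
  = (21/2, 14/2, 9/2)
  = (10.5, 7, 4.5)

(10.5, 7, 4.5)
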